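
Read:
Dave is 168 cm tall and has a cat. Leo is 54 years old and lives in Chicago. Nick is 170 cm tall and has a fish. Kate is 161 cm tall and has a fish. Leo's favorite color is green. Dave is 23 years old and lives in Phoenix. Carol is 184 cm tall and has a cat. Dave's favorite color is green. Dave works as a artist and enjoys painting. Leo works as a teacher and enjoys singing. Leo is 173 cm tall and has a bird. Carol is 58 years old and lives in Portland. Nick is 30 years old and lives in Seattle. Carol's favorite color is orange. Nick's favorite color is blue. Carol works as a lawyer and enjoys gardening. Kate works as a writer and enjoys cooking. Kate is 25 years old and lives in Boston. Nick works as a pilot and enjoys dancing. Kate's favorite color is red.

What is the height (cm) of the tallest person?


Tallest: Carol at 184 cm

184


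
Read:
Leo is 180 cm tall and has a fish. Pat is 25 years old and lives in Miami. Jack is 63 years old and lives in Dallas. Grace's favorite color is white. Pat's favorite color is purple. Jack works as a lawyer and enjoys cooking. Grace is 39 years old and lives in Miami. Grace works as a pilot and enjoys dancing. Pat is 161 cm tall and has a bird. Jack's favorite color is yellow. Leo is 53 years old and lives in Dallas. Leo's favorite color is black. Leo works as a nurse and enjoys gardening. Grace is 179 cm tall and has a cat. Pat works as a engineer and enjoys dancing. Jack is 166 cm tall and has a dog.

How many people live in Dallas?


Count in Dallas: 2

2


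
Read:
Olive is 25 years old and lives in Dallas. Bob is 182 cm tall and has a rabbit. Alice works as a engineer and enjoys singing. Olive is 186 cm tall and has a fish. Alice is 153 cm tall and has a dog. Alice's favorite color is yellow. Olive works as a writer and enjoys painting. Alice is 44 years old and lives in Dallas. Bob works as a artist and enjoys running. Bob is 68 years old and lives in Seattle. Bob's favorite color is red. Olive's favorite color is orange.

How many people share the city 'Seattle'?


Count: 1

1


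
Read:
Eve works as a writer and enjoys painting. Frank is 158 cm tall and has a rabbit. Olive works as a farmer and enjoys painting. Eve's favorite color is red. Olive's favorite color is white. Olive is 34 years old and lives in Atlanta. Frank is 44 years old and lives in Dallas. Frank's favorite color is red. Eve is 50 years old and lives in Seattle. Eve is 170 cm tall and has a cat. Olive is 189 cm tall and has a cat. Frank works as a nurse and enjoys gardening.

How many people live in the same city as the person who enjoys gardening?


Person with hobby gardening is Frank, city Dallas. Count = 1

1


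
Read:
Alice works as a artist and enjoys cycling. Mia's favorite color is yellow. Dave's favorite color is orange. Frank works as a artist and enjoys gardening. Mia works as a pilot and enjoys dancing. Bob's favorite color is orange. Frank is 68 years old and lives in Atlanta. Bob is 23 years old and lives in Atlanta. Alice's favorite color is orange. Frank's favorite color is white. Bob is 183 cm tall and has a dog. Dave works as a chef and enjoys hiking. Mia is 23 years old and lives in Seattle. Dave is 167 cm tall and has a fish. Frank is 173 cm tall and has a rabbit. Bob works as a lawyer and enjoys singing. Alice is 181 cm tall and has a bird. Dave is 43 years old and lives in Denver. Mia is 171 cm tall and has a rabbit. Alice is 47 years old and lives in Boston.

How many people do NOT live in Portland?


Not in Portland: 5

5


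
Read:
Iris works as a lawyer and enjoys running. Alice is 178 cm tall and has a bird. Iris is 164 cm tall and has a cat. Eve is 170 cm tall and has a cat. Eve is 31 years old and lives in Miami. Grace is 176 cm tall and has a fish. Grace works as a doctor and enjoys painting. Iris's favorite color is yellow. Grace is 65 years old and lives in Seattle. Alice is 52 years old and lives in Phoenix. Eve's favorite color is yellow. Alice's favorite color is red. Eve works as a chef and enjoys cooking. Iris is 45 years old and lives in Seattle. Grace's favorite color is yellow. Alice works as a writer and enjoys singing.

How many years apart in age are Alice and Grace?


52 vs 65, diff = 13

13


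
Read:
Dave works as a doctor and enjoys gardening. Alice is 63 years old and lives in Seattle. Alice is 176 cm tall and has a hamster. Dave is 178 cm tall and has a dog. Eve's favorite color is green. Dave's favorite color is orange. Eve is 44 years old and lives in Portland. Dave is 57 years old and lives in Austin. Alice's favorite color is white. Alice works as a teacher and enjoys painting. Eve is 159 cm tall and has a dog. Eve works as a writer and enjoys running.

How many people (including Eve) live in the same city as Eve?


Eve lives in Portland. Count = 1

1


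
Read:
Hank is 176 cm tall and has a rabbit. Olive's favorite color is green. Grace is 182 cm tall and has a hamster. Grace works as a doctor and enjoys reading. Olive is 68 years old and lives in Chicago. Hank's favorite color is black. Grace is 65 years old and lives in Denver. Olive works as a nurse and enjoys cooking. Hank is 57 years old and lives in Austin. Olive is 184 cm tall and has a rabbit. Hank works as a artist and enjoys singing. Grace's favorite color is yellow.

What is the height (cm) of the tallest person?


Tallest: Olive at 184 cm

184


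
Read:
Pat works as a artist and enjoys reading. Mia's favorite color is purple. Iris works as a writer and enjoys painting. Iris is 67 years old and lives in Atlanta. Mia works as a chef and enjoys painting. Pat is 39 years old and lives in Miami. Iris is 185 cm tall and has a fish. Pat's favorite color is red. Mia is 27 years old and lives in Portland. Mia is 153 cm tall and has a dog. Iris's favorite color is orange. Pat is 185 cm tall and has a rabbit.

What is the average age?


Sum=133, n=3, avg=44.33

44.33


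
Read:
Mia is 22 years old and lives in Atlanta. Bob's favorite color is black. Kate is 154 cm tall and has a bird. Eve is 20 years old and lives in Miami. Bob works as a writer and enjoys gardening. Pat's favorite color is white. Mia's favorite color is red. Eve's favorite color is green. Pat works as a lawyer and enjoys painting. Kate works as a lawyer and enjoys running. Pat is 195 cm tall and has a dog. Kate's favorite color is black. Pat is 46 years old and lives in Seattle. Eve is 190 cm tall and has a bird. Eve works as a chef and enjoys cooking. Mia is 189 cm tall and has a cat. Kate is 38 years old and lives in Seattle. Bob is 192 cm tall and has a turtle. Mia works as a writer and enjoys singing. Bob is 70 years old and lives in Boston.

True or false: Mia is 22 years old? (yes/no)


Mia is actually 22. yes

yes


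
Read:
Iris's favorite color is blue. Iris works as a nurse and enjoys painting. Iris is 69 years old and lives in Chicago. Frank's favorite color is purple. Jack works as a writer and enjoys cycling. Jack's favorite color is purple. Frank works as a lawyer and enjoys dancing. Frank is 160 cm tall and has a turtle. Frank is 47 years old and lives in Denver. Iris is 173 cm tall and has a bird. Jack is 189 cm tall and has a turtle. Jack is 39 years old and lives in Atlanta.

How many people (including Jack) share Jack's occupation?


Jack is a writer. Count = 1

1


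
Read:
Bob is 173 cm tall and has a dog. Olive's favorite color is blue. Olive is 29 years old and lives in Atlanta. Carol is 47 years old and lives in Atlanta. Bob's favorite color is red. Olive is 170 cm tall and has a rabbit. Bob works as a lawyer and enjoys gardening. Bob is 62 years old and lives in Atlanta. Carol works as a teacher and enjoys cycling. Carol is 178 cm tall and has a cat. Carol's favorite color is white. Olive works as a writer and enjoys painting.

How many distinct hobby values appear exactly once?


Unique hobby values: 3

3


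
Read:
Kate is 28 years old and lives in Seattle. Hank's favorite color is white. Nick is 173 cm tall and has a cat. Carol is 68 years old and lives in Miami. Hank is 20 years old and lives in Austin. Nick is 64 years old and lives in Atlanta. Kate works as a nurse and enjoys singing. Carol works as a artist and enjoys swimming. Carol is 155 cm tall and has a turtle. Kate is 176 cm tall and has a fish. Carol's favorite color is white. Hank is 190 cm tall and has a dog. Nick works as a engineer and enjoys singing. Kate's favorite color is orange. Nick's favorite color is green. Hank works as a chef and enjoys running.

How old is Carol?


Carol is 68 years old

68


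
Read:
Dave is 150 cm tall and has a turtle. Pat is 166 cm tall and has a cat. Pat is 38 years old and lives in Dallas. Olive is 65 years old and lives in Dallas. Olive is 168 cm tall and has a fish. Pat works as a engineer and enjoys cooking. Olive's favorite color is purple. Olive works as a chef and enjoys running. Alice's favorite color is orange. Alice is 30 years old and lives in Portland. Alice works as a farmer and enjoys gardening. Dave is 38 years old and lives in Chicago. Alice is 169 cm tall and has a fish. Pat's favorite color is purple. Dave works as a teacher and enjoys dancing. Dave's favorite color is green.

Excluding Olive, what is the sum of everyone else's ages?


Sum (excluding Olive): 106

106


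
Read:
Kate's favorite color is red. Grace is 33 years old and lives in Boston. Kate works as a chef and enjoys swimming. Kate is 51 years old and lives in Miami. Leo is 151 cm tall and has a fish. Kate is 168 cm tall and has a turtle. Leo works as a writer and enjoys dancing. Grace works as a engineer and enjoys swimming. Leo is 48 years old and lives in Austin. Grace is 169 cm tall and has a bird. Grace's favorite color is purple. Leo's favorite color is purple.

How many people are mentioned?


People: Grace, Leo, Kate. Count = 3

3


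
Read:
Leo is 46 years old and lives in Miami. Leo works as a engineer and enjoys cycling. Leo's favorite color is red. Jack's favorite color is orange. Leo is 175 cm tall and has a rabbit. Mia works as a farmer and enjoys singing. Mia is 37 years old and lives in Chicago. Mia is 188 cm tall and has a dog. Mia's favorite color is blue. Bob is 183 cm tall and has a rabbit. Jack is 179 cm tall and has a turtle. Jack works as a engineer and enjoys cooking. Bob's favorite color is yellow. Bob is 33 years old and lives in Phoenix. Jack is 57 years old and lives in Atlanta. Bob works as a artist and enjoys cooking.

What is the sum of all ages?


57+33+46+37 = 173

173


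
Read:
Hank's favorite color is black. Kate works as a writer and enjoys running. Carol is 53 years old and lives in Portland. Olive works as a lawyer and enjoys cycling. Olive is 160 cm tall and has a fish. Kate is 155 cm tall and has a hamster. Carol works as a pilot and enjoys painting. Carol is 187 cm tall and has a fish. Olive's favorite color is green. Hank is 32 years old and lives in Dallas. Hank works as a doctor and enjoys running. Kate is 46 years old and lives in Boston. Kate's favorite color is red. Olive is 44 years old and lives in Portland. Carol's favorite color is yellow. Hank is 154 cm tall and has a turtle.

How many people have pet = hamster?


Count: 1

1


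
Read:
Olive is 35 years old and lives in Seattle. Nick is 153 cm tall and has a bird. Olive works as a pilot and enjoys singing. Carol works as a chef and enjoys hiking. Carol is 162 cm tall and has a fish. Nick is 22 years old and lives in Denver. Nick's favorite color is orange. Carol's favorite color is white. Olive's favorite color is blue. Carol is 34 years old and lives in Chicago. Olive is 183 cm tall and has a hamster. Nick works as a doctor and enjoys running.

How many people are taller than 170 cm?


Taller than 170: 1

1


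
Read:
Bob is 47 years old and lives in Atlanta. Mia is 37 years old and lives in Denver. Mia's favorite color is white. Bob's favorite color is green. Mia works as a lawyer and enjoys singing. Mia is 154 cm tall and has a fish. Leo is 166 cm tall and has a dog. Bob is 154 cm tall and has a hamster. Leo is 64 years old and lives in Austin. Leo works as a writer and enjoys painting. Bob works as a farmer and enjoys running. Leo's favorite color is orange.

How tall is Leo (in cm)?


Leo is 166 cm tall

166


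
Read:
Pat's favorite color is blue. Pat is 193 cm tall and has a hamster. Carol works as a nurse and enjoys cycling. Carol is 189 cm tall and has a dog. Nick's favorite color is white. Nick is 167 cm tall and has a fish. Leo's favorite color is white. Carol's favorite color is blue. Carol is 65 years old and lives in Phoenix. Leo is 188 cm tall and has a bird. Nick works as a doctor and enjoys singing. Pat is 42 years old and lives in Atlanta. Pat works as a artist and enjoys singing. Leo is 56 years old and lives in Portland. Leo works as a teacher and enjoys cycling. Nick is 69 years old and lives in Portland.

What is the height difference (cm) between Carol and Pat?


|189 - 193| = 4

4


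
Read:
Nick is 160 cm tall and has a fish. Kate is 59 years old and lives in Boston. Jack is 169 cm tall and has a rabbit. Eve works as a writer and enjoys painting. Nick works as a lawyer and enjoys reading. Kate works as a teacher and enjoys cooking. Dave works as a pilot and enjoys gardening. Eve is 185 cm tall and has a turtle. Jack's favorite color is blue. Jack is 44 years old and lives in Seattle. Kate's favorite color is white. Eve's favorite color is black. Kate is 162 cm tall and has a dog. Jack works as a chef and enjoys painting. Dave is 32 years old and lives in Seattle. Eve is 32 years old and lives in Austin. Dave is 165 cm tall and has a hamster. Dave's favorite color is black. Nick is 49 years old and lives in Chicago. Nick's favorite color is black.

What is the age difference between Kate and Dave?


|59 - 32| = 27

27


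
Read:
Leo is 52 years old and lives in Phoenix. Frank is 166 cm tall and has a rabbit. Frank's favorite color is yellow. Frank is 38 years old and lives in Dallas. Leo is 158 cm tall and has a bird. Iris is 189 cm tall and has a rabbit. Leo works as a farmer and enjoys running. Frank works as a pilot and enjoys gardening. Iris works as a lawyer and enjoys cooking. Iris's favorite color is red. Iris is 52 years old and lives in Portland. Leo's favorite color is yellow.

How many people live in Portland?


Count in Portland: 1

1


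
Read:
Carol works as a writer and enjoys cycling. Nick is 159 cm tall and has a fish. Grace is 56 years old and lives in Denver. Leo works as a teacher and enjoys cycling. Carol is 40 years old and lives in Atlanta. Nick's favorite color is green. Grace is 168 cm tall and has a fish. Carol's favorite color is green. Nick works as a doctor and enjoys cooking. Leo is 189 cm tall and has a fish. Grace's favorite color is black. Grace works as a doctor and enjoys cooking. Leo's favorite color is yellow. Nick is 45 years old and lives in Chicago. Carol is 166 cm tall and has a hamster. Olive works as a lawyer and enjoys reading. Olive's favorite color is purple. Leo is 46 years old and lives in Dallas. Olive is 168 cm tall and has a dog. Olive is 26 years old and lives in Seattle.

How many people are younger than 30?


Filter: 1

1


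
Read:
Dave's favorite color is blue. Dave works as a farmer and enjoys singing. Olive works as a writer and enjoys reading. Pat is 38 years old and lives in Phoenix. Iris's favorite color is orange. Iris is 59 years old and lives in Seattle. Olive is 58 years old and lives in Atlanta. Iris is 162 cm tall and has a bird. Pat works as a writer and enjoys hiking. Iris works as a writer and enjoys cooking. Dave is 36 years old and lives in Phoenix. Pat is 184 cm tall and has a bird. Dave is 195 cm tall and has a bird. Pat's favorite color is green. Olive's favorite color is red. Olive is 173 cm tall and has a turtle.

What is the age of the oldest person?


Oldest: Iris at 59

59


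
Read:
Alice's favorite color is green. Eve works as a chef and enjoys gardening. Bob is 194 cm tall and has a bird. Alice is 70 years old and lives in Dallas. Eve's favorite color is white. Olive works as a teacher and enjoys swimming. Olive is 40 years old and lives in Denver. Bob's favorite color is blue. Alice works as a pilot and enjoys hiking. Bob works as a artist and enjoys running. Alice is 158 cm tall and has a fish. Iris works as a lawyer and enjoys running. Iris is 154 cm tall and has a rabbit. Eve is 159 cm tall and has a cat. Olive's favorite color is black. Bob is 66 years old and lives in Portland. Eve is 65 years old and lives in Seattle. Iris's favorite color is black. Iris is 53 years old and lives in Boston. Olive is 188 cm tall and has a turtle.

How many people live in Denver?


Count in Denver: 1

1


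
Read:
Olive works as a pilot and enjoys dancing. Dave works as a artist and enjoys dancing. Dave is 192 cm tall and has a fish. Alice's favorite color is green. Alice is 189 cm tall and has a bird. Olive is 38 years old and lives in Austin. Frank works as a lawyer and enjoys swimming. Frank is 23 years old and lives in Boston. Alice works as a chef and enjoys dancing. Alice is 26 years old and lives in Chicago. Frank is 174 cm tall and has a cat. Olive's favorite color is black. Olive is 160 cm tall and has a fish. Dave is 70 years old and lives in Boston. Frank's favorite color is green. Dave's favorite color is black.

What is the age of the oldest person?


Oldest: Dave at 70

70


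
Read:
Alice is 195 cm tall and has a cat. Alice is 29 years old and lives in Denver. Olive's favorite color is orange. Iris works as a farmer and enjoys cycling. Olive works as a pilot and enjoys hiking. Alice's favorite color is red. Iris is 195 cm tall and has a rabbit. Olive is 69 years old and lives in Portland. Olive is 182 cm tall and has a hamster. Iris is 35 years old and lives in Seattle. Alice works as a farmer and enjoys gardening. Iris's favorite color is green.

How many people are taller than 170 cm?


Taller than 170: 3

3


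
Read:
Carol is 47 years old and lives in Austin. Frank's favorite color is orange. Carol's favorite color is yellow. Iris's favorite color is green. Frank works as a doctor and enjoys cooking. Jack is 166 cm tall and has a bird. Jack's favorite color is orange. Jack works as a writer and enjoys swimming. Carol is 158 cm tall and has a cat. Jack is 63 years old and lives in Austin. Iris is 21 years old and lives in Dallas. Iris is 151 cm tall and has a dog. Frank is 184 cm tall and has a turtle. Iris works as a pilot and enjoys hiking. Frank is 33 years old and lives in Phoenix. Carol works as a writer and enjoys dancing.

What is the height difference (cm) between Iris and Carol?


|151 - 158| = 7

7


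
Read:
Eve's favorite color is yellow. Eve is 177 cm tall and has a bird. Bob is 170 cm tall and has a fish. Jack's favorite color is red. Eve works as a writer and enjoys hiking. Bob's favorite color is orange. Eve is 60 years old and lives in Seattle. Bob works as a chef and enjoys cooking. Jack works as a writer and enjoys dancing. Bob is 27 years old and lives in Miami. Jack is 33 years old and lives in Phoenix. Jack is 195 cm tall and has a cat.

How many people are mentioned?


People: Jack, Bob, Eve. Count = 3

3


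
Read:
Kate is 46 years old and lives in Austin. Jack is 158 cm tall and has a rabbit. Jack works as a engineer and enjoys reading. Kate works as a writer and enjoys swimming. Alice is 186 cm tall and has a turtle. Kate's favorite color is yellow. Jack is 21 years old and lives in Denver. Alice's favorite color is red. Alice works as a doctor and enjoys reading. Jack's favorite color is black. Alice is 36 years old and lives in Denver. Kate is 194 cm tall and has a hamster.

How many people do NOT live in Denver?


Not in Denver: 1

1


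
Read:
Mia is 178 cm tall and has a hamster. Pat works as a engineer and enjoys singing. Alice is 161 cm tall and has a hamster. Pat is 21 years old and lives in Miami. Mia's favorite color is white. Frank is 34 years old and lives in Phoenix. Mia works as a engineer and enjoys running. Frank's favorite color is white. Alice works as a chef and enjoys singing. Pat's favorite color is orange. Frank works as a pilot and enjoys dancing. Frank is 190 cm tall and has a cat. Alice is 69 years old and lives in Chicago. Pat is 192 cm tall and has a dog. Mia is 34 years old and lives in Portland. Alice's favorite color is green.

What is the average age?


Sum=158, n=4, avg=39.5

39.5


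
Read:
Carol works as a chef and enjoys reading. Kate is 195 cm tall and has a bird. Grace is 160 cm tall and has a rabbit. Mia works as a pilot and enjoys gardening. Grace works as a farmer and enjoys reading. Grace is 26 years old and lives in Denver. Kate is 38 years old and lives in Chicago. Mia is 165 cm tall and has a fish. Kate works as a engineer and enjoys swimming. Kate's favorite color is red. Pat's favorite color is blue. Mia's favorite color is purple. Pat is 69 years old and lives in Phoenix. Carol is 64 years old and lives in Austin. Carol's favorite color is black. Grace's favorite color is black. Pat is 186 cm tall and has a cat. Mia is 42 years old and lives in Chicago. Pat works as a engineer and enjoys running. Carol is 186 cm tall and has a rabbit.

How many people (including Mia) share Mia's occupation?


Mia is a pilot. Count = 1

1


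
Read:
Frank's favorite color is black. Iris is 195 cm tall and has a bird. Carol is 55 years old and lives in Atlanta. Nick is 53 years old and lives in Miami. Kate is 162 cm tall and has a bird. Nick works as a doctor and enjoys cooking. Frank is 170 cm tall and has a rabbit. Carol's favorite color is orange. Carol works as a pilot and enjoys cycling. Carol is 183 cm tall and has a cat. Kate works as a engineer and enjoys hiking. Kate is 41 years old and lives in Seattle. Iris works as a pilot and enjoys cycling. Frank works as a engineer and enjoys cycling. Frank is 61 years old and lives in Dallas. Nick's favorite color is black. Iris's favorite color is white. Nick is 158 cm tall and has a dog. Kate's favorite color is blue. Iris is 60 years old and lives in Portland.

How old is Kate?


Kate is 41 years old

41


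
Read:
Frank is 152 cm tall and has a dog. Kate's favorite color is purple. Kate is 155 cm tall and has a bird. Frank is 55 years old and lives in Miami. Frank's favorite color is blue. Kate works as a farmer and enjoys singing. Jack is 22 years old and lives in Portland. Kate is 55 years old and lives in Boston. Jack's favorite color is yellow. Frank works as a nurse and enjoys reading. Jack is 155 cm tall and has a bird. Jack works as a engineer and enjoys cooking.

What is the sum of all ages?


55+22+55 = 132

132


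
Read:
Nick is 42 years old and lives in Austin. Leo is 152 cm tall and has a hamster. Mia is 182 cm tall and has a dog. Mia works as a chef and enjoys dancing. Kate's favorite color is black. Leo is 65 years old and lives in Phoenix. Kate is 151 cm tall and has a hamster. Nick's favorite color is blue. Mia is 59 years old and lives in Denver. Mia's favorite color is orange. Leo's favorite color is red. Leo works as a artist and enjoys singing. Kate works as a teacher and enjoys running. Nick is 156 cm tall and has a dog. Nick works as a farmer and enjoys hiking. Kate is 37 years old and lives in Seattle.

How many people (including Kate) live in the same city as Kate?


Kate lives in Seattle. Count = 1

1


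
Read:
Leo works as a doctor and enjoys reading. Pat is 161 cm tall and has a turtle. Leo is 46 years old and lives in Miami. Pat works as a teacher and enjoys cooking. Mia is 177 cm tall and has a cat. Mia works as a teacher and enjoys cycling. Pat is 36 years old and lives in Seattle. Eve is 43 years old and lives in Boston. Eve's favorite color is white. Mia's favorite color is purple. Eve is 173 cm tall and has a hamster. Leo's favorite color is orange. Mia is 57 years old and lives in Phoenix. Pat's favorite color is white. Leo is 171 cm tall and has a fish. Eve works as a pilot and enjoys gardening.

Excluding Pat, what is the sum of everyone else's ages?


Sum (excluding Pat): 146

146


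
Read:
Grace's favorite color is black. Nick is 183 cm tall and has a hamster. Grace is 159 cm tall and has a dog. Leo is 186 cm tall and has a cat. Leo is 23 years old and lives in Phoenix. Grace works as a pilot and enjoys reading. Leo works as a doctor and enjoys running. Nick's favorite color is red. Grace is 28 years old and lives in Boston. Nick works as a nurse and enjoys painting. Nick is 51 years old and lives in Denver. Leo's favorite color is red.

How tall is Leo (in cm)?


Leo is 186 cm tall

186


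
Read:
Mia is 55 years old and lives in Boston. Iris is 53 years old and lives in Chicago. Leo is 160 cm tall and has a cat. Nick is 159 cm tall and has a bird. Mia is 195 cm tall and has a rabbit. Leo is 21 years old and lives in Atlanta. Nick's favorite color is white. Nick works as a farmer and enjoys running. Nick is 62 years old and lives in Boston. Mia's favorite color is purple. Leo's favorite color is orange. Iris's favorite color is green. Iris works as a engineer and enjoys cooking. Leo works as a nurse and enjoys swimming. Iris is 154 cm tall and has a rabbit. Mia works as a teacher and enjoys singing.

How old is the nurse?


The nurse is Leo, age 21

21


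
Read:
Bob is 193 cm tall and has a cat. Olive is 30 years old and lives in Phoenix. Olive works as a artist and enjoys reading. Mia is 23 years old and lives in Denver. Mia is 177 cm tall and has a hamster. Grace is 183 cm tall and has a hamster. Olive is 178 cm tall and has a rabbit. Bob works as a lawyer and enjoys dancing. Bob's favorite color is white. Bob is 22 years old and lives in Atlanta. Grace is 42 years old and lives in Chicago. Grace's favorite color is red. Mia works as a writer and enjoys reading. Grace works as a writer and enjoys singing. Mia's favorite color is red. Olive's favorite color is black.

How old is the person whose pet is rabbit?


Person with pet=rabbit is Olive, age 30

30


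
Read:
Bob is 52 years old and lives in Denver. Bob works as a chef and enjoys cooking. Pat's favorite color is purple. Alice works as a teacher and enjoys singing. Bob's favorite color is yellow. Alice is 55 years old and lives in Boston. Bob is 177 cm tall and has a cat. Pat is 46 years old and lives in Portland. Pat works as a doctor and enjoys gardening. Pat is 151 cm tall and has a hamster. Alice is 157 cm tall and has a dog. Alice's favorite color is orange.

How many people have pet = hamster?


Count: 1

1


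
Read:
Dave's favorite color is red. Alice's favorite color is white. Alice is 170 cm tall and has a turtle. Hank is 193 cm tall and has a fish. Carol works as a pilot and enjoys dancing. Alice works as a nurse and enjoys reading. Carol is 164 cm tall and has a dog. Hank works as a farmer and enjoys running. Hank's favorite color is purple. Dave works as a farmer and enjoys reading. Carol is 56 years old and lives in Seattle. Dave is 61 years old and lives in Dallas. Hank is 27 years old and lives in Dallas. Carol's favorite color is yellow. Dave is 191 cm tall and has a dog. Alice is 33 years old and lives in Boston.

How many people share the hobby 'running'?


Count: 1

1


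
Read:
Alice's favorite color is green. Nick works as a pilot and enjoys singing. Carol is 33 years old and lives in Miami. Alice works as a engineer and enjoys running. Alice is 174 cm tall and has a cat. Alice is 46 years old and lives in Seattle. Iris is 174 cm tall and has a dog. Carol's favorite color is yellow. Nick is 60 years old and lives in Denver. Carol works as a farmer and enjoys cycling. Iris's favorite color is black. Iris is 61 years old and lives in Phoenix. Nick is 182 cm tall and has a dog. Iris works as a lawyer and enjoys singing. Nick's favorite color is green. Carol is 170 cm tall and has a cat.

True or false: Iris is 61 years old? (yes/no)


Iris is actually 61. yes

yes


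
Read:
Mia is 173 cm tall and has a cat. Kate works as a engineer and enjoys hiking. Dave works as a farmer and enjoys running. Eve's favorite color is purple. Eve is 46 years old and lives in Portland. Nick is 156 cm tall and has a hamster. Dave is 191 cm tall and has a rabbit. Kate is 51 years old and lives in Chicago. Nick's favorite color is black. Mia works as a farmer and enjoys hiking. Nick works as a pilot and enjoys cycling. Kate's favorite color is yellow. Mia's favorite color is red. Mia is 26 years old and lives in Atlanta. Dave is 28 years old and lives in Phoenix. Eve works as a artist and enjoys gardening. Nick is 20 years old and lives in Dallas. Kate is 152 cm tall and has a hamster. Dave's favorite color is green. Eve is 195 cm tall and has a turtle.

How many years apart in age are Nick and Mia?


20 vs 26, diff = 6

6


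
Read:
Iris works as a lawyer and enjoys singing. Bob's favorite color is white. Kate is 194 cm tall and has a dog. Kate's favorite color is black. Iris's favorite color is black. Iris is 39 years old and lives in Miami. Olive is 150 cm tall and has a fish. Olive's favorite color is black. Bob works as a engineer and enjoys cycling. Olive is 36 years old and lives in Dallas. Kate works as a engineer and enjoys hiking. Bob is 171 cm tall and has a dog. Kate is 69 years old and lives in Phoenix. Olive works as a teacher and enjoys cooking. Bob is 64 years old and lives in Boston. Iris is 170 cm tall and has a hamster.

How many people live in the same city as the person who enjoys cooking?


Person with hobby cooking is Olive, city Dallas. Count = 1

1


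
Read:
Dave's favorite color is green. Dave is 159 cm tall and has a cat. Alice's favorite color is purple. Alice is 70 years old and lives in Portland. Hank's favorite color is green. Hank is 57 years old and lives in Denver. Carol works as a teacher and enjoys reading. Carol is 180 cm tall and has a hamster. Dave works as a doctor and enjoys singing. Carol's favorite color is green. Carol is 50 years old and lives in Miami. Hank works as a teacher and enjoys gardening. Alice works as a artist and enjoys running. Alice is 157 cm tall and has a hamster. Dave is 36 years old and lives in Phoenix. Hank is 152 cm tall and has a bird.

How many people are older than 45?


Filter: 3

3


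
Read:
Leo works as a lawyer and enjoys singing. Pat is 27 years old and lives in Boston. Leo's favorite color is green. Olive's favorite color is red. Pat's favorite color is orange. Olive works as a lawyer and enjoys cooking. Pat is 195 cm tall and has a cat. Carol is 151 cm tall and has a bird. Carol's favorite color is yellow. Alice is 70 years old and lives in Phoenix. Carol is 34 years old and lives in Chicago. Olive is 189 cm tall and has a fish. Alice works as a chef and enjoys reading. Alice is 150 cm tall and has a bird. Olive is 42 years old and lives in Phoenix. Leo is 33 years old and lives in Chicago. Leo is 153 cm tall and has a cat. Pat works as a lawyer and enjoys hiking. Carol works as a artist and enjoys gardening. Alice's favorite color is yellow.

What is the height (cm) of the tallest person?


Tallest: Pat at 195 cm

195


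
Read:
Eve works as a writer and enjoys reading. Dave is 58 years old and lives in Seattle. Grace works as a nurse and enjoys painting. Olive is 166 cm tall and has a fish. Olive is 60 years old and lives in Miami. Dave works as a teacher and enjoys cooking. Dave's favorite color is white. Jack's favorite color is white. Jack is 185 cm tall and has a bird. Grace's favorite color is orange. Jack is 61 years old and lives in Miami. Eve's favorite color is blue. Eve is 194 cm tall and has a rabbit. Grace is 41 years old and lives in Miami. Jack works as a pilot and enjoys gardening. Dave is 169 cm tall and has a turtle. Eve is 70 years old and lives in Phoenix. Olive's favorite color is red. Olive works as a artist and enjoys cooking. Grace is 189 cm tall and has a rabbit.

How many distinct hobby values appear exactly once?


Unique hobby values: 3

3


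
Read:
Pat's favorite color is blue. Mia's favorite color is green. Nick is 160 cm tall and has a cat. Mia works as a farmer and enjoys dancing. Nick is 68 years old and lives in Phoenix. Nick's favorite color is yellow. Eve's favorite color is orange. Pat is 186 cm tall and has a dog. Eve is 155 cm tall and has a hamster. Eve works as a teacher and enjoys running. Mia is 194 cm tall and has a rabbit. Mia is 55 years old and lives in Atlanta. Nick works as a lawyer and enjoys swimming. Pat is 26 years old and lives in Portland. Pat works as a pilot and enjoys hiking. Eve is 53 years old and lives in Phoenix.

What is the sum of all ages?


55+26+53+68 = 202

202


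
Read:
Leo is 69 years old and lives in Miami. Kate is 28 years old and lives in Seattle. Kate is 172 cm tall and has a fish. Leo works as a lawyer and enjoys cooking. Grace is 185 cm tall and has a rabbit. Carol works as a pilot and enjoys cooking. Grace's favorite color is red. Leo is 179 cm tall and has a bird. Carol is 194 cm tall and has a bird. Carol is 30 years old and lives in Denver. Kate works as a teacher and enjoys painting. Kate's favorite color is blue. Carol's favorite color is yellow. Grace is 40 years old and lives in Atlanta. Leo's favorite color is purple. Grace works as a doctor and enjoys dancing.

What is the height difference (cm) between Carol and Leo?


|194 - 179| = 15

15


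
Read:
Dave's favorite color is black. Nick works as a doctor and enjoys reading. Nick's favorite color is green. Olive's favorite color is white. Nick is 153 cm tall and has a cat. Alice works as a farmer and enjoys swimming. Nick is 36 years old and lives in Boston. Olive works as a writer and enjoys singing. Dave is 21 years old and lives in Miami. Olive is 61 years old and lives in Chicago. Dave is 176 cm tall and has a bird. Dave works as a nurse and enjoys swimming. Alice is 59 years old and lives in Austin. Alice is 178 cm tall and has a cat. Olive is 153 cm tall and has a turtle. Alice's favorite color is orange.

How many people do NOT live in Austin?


Not in Austin: 3

3


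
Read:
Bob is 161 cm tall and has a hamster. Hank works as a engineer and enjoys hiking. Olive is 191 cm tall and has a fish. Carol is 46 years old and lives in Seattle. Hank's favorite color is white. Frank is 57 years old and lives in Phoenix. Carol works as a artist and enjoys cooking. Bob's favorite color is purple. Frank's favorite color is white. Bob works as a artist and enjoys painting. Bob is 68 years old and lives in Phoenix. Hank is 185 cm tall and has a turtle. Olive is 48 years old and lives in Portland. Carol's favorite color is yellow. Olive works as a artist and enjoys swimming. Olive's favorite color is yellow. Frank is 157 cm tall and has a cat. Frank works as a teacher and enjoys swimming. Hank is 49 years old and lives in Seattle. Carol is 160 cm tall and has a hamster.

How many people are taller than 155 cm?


Taller than 155: 5

5


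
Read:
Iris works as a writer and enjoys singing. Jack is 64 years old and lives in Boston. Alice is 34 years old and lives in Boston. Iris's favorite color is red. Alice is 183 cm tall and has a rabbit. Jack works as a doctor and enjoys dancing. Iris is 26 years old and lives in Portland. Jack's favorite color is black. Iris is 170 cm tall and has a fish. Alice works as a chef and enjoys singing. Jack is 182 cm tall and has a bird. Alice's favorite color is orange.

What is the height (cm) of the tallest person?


Tallest: Alice at 183 cm

183


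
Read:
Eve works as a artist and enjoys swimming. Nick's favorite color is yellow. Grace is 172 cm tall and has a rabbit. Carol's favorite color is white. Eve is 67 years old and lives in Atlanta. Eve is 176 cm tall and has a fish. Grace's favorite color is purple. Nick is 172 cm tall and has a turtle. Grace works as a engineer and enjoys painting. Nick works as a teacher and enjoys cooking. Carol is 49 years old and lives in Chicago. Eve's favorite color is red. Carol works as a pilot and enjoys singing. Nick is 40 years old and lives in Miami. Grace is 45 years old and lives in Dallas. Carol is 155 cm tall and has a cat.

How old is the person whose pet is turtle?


Person with pet=turtle is Nick, age 40

40


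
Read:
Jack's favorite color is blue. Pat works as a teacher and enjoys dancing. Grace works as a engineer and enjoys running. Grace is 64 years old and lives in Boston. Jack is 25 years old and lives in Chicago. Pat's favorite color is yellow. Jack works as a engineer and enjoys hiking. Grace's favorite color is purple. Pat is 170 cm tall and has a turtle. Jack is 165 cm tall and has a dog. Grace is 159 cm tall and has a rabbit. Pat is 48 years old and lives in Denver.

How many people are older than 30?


Filter: 2

2


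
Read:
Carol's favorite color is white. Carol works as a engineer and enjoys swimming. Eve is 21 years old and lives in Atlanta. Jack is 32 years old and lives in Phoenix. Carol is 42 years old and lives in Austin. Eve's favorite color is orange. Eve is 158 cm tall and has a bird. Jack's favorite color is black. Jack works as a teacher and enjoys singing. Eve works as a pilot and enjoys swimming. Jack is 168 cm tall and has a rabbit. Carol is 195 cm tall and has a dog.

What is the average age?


Sum=95, n=3, avg=31.67

31.67


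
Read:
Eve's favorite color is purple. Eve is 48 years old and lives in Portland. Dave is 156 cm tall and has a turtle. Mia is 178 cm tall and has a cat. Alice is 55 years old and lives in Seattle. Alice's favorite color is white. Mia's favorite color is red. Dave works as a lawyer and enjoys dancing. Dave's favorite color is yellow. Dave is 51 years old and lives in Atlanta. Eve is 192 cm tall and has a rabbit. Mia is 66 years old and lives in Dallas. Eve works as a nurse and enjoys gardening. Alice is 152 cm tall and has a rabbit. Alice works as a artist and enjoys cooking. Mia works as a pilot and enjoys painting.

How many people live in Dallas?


Count in Dallas: 1

1


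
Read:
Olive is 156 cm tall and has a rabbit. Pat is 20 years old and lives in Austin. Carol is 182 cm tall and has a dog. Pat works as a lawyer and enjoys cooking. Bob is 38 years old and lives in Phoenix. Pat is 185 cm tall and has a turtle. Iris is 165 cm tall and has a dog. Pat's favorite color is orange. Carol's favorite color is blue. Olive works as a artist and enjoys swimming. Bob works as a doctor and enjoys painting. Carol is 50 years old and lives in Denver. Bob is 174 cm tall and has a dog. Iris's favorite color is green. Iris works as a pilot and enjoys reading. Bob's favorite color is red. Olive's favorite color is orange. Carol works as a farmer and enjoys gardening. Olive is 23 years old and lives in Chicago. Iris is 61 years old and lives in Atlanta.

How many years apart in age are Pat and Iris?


20 vs 61, diff = 41

41


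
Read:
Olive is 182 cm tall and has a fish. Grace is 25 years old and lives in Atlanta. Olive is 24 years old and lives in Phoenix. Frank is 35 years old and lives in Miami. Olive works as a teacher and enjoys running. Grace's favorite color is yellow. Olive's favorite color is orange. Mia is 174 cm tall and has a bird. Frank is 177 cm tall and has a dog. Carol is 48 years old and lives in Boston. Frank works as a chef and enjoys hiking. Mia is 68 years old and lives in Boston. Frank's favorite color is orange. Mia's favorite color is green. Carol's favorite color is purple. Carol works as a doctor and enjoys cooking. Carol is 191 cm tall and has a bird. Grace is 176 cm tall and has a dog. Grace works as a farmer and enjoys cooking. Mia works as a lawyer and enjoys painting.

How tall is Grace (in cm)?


Grace is 176 cm tall

176


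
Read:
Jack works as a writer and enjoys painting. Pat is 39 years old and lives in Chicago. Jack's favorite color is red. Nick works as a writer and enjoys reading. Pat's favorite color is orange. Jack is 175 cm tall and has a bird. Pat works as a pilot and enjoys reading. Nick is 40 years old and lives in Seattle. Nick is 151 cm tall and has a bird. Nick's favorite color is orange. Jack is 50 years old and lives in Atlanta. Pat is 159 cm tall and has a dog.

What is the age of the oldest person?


Oldest: Jack at 50

50
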